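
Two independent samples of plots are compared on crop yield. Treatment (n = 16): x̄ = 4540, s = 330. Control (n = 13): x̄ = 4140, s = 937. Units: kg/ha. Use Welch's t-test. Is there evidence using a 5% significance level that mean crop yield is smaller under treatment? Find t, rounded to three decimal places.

Let group 1 = treatment, group 2 = control. H0: μ_1 = μ_2; H1: μ_1 < μ_2 (Welch's two-sample t-test, left-tailed).
t = (x̄_1 − x̄_2)/√(s_1²/n_1 + s_2²/n_2) = (4540 − 4140)/√(330²/16 + 937²/13) = 1.467
Welch–Satterthwaite df ≈ 14.42
p-value = P(T ≤ 1.467) ≈ 0.918
Since p ≈ 0.918 > α = 0.05, fail to reject H0; the data do not provide sufficient evidence against H0.

1.467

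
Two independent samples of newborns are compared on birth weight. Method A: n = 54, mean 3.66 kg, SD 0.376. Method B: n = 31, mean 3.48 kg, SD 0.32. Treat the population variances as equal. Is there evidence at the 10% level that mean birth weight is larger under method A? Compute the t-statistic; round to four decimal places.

2.2390

Let group 1 = method A, group 2 = method B. H0: μ_1 = μ_2; H1: μ_1 > μ_2 (two-sample pooled-variance t-test, right-tailed).
s_p² = [(54−1)·0.376² + (31−1)·0.32²]/(54+31−2) = 0.127288
t = (3.66 − 3.48)/√[0.127288·(1/54 + 1/31)] = 2.2390
df = n₁ + n₂ − 2 = 83
p-value = P(T ≥ 2.2390) ≈ 0.0139
Since p ≈ 0.0139 < α = 0.1, reject H0; the evidence is statistically significant.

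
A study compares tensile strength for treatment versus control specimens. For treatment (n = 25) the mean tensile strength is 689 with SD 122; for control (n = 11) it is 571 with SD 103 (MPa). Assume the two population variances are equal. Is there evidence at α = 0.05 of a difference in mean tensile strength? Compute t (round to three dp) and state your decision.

t = 2.794; reject H0

Let group 1 = treatment, group 2 = control. H0: μ_1 = μ_2; H1: μ_1 ≠ μ_2 (two-sample pooled-variance t-test, two-sided).
s_p² = [(25−1)·122² + (11−1)·103²]/(25+11−2) = 13626.6
t = (689 − 571)/√[13626.6·(1/25 + 1/11)] = 2.794
df = n₁ + n₂ − 2 = 34
Two-sided p-value ≈ 0.0085
Since p ≈ 0.0085 < α = 0.05, reject H0; the evidence is statistically significant.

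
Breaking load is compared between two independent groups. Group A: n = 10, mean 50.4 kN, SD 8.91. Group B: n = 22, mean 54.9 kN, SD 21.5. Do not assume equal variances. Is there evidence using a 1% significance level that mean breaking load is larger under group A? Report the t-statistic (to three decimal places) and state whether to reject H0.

Let group 1 = group A, group 2 = group B. H0: μ_1 = μ_2; H1: μ_1 > μ_2 (Welch's two-sample t-test, right-tailed).
t = (x̄_1 − x̄_2)/√(s_1²/n_1 + s_2²/n_2) = (50.4 − 54.9)/√(8.91²/10 + 21.5²/22) = -0.836
Welch–Satterthwaite df ≈ 29.91
p-value = P(T ≥ -0.836) ≈ 0.795
Since p ≈ 0.795 > α = 0.01, fail to reject H0; the evidence is not statistically significant.

t = -0.836; fail to reject H0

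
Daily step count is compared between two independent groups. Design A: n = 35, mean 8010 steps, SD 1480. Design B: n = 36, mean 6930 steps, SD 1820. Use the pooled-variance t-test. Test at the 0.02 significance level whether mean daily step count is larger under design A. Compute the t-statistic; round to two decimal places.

2.74

Let group 1 = design A, group 2 = design B. H0: μ_1 = μ_2; H1: μ_1 > μ_2 (two-sample pooled-variance t-test, right-tailed).
s_p² = [(35−1)·1480² + (36−1)·1820²]/(35+36−2) = 2759530
t = (8010 − 6930)/√[2759530·(1/35 + 1/36)] = 2.74
df = n₁ + n₂ − 2 = 69
p-value = P(T ≥ 2.74) ≈ 0.0039
Since p ≈ 0.0039 < α = 0.02, reject H0; the data support H1.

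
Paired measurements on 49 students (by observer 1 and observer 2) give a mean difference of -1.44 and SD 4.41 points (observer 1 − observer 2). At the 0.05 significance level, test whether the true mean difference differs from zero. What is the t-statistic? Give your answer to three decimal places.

-2.286

H0: μ_d = 0; H1: μ_d ≠ 0 (paired t-test on the differences, two-sided).
t = d̄/(s_d/√n) = -1.44/(4.41/√49) = -2.286
df = n − 1 = 48
Two-sided p-value ≈ 0.0267
Since p ≈ 0.0267 < α = 0.05, reject H0; the data support H1.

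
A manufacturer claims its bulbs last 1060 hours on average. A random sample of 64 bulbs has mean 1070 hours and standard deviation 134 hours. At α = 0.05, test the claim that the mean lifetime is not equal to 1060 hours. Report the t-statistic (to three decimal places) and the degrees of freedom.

H0: μ = 1060; H1: μ ≠ 1060 (one-sample t-test, two-sided).
t = (x̄ − μ₀)/(s/√n) = (1070 − 1060)/(134/√64) = 0.597
df = n − 1 = 63
Two-sided p-value ≈ 0.5526
Since p ≈ 0.5526 > α = 0.05, fail to reject H0; the evidence is not statistically significant.

t = 0.597, df = 63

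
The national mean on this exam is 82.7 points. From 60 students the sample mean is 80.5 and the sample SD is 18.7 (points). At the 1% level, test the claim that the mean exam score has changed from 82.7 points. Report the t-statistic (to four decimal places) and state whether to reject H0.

H0: μ = 82.7; H1: μ ≠ 82.7 (one-sample t-test, two-sided).
t = (x̄ − μ₀)/(s/√n) = (80.5 − 82.7)/(18.7/√60) = -0.9113
df = n − 1 = 59
Two-sided p-value ≈ 0.3659
Since p ≈ 0.3659 > α = 0.01, fail to reject H0; the data do not provide sufficient evidence against H0.

t = -0.9113; fail to reject H0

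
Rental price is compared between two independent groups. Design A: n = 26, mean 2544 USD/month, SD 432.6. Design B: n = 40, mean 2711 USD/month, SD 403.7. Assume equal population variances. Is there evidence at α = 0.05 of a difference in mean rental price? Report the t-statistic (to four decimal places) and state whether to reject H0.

t = -1.5965; fail to reject H0

Let group 1 = design A, group 2 = design B. H0: μ_1 = μ_2; H1: μ_1 ≠ μ_2 (two-sample pooled-variance t-test, two-sided).
s_p² = [(26−1)·432.6² + (40−1)·403.7²]/(26+40−2) = 172415
t = (2544 − 2711)/√[172415·(1/26 + 1/40)] = -1.5965
df = n₁ + n₂ − 2 = 64
Two-sided p-value ≈ 0.1153
Since p ≈ 0.1153 > α = 0.05, fail to reject H0; the evidence is not statistically significant.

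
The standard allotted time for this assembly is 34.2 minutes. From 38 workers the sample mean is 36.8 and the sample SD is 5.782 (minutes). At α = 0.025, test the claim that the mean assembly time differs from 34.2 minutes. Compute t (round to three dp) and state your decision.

t = 2.772; reject H0

H0: μ = 34.2; H1: μ ≠ 34.2 (one-sample t-test, two-sided).
t = (x̄ − μ₀)/(s/√n) = (36.8 − 34.2)/(5.782/√38) = 2.772
df = n − 1 = 37
Two-sided p-value ≈ 0.009
Since p ≈ 0.009 < α = 0.025, reject H0; the data support H1.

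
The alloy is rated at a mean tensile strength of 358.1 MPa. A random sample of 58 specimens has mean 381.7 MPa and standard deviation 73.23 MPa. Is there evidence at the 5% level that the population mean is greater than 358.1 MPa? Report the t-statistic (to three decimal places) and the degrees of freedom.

t = 2.454, df = 57

H0: μ = 358.1; H1: μ > 358.1 (one-sample t-test, right-tailed).
t = (x̄ − μ₀)/(s/√n) = (381.7 − 358.1)/(73.23/√58) = 2.454
df = n − 1 = 57
p-value = P(T ≥ 2.454) ≈ 0.009
Since p ≈ 0.009 < α = 0.05, reject H0; the evidence is statistically significant.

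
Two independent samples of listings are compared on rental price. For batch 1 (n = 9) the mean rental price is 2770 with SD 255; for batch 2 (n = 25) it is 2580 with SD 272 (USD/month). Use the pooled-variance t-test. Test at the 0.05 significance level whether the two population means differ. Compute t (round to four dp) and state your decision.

t = 1.8248; fail to reject H0

Let group 1 = batch 1, group 2 = batch 2. H0: μ_1 = μ_2; H1: μ_1 ≠ μ_2 (two-sample pooled-variance t-test, two-sided).
s_p² = [(9−1)·255² + (25−1)·272²]/(9+25−2) = 71744.2
t = (2770 − 2580)/√[71744.2·(1/9 + 1/25)] = 1.8248
df = n₁ + n₂ − 2 = 32
Two-sided p-value ≈ 0.0774
Since p ≈ 0.0774 > α = 0.05, fail to reject H0; the data do not provide sufficient evidence against H0.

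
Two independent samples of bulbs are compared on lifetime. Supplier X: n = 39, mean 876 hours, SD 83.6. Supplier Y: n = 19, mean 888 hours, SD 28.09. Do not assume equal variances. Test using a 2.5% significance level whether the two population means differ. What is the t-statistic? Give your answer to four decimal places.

Let group 1 = supplier X, group 2 = supplier Y. H0: μ_1 = μ_2; H1: μ_1 ≠ μ_2 (Welch's two-sample t-test, two-sided).
t = (x̄_1 − x̄_2)/√(s_1²/n_1 + s_2²/n_2) = (876 − 888)/√(83.6²/39 + 28.09²/19) = -0.8077
Welch–Satterthwaite df ≈ 51.78
Two-sided p-value ≈ 0.4230
Since p ≈ 0.4230 > α = 0.025, fail to reject H0; the data do not provide sufficient evidence against H0.

-0.8077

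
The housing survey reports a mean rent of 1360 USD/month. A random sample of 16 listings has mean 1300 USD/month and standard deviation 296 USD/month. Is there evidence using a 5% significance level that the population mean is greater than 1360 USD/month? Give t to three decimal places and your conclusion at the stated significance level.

t = -0.811; fail to reject H0

H0: μ = 1360; H1: μ > 1360 (one-sample t-test, right-tailed).
t = (x̄ − μ₀)/(s/√n) = (1300 − 1360)/(296/√16) = -0.811
df = n − 1 = 15
p-value = P(T ≥ -0.811) ≈ 0.785
Since p ≈ 0.785 > α = 0.05, fail to reject H0; the data do not provide sufficient evidence against H0.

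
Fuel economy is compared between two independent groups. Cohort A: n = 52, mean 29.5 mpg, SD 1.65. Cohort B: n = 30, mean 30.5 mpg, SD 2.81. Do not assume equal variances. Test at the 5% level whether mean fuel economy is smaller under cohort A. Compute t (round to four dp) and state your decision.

Let group 1 = cohort A, group 2 = cohort B. H0: μ_1 = μ_2; H1: μ_1 < μ_2 (Welch's two-sample t-test, left-tailed).
t = (x̄_1 − x̄_2)/√(s_1²/n_1 + s_2²/n_2) = (29.5 − 30.5)/√(1.65²/52 + 2.81²/30) = -1.7802
Welch–Satterthwaite df ≈ 40.77
p-value = P(T ≤ -1.7802) ≈ 0.0413
Since p ≈ 0.0413 < α = 0.05, reject H0; the data support H1.

t = -1.7802; reject H0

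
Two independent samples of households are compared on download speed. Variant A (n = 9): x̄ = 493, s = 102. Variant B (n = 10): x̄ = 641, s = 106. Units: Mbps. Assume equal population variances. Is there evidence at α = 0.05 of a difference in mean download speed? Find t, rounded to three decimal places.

Let group 1 = variant A, group 2 = variant B. H0: μ_1 = μ_2; H1: μ_1 ≠ μ_2 (two-sample pooled-variance t-test, two-sided).
s_p² = [(9−1)·102² + (10−1)·106²]/(9+10−2) = 10844.5
t = (493 − 641)/√[10844.5·(1/9 + 1/10)] = -3.093
df = n₁ + n₂ − 2 = 17
Two-sided p-value ≈ 0.0066
Since p ≈ 0.0066 < α = 0.05, reject H0; the evidence is statistically significant.

-3.093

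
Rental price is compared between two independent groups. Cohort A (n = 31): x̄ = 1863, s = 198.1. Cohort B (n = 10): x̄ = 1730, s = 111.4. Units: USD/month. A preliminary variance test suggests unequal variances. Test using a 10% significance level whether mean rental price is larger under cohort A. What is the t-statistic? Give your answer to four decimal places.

Let group 1 = cohort A, group 2 = cohort B. H0: μ_1 = μ_2; H1: μ_1 > μ_2 (Welch's two-sample t-test, right-tailed).
t = (x̄_1 − x̄_2)/√(s_1²/n_1 + s_2²/n_2) = (1863 − 1730)/√(198.1²/31 + 111.4²/10) = 2.6563
Welch–Satterthwaite df ≈ 27.99
p-value = P(T ≥ 2.6563) ≈ 0.0064
Since p ≈ 0.0064 < α = 0.1, reject H0; the data support H1.

2.6563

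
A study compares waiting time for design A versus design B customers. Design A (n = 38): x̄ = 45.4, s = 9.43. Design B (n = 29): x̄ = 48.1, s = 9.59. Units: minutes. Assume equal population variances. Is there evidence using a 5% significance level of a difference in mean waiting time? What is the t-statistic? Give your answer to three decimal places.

-1.153

Let group 1 = design A, group 2 = design B. H0: μ_1 = μ_2; H1: μ_1 ≠ μ_2 (two-sample pooled-variance t-test, two-sided).
s_p² = [(38−1)·9.43² + (29−1)·9.59²]/(38+29−2) = 90.2358
t = (45.4 − 48.1)/√[90.2358·(1/38 + 1/29)] = -1.153
df = n₁ + n₂ − 2 = 65
Two-sided p-value ≈ 0.253
Since p ≈ 0.253 > α = 0.05, fail to reject H0; the data do not provide sufficient evidence against H0.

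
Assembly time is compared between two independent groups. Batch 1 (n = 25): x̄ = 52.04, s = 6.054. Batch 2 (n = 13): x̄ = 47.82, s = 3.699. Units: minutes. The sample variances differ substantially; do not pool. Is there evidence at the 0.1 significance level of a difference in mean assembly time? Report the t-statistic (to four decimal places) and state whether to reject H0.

t = 2.6591; reject H0

Let group 1 = batch 1, group 2 = batch 2. H0: μ_1 = μ_2; H1: μ_1 ≠ μ_2 (Welch's two-sample t-test, two-sided).
t = (x̄_1 − x̄_2)/√(s_1²/n_1 + s_2²/n_2) = (52.04 − 47.82)/√(6.054²/25 + 3.699²/13) = 2.6591
Welch–Satterthwaite df ≈ 34.88
Two-sided p-value ≈ 0.012
Since p ≈ 0.012 < α = 0.1, reject H0; the data support H1.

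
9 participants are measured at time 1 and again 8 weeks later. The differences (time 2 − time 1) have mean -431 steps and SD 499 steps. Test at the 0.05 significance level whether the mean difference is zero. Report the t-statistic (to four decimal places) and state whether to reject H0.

t = -2.5912; reject H0

H0: μ_d = 0; H1: μ_d ≠ 0 (paired t-test on the differences, two-sided).
t = d̄/(s_d/√n) = -431/(499/√9) = -2.5912
df = n − 1 = 8
Two-sided p-value ≈ 0.0321
Since p ≈ 0.0321 < α = 0.05, reject H0; the evidence is statistically significant.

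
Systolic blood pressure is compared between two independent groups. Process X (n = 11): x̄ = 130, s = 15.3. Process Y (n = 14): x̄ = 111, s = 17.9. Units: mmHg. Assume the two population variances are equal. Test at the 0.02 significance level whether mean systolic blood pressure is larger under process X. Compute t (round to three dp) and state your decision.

t = 2.804; reject H0

Let group 1 = process X, group 2 = process Y. H0: μ_1 = μ_2; H1: μ_1 > μ_2 (two-sample pooled-variance t-test, right-tailed).
s_p² = [(11−1)·15.3² + (14−1)·17.9²]/(11+14−2) = 282.88
t = (130 − 111)/√[282.88·(1/11 + 1/14)] = 2.804
df = n₁ + n₂ − 2 = 23
p-value = P(T ≥ 2.804) ≈ 0.005
Since p ≈ 0.005 < α = 0.02, reject H0; the data support H1.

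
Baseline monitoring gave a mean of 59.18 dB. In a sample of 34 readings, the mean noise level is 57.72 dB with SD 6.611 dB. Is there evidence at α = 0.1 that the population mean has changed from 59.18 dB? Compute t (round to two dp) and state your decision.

t = -1.29; fail to reject H0

H0: μ = 59.18; H1: μ ≠ 59.18 (one-sample t-test, two-sided).
t = (x̄ − μ₀)/(s/√n) = (57.72 − 59.18)/(6.611/√34) = -1.29
df = n − 1 = 33
Two-sided p-value ≈ 0.2068
Since p ≈ 0.2068 > α = 0.1, fail to reject H0; the evidence is not statistically significant.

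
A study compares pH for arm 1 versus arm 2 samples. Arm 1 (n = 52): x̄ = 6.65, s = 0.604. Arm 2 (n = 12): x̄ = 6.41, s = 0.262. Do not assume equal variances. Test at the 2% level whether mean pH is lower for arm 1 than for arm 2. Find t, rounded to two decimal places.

2.13

Let group 1 = arm 1, group 2 = arm 2. H0: μ_1 = μ_2; H1: μ_1 < μ_2 (Welch's two-sample t-test, left-tailed).
t = (x̄_1 − x̄_2)/√(s_1²/n_1 + s_2²/n_2) = (6.65 − 6.41)/√(0.604²/52 + 0.262²/12) = 2.13
Welch–Satterthwaite df ≈ 41.17
p-value = P(T ≤ 2.13) ≈ 0.9803
Since p ≈ 0.9803 > α = 0.02, fail to reject H0; the data do not provide sufficient evidence against H0.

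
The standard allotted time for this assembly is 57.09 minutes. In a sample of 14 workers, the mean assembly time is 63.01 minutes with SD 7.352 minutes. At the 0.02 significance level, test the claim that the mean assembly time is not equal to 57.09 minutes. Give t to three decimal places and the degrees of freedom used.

H0: μ = 57.09; H1: μ ≠ 57.09 (one-sample t-test, two-sided).
t = (x̄ − μ₀)/(s/√n) = (63.01 − 57.09)/(7.352/√14) = 3.013
df = n − 1 = 13
Two-sided p-value ≈ 0.0100
Since p ≈ 0.0100 < α = 0.02, reject H0; the evidence is statistically significant.

t = 3.013, df = 13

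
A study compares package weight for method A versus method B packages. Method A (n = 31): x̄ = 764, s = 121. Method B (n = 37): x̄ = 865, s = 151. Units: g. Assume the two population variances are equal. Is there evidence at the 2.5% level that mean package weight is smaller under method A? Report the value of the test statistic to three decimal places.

-3.002

Let group 1 = method A, group 2 = method B. H0: μ_1 = μ_2; H1: μ_1 < μ_2 (two-sample pooled-variance t-test, left-tailed).
s_p² = [(31−1)·121² + (37−1)·151²]/(31+37−2) = 19091.9
t = (764 − 865)/√[19091.9·(1/31 + 1/37)] = -3.002
df = n₁ + n₂ − 2 = 66
p-value = P(T ≤ -3.002) ≈ 0.0019
Since p ≈ 0.0019 < α = 0.025, reject H0; the evidence is statistically significant.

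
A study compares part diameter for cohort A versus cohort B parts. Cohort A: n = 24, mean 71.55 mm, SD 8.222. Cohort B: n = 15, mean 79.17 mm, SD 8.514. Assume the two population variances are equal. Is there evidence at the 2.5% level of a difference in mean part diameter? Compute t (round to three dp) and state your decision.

Let group 1 = cohort A, group 2 = cohort B. H0: μ_1 = μ_2; H1: μ_1 ≠ μ_2 (two-sample pooled-variance t-test, two-sided).
s_p² = [(24−1)·8.222² + (15−1)·8.514²]/(24+15−2) = 69.4504
t = (71.55 − 79.17)/√[69.4504·(1/24 + 1/15)] = -2.778
df = n₁ + n₂ − 2 = 37
Two-sided p-value ≈ 0.009
Since p ≈ 0.009 < α = 0.025, reject H0; the evidence is statistically significant.

t = -2.778; reject H0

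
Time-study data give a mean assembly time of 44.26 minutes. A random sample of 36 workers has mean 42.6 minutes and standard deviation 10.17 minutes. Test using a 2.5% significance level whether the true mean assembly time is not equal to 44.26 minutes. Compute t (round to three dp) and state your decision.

t = -0.979; fail to reject H0

H0: μ = 44.26; H1: μ ≠ 44.26 (one-sample t-test, two-sided).
t = (x̄ − μ₀)/(s/√n) = (42.6 − 44.26)/(10.17/√36) = -0.979
df = n − 1 = 35
Two-sided p-value ≈ 0.3341
Since p ≈ 0.3341 > α = 0.025, fail to reject H0; the data do not provide sufficient evidence against H0.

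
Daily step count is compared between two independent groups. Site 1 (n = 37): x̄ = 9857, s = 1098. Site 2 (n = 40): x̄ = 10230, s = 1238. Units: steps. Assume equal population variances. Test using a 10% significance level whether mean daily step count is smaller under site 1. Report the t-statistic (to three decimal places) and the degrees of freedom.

t = -1.394, df = 75

Let group 1 = site 1, group 2 = site 2. H0: μ_1 = μ_2; H1: μ_1 < μ_2 (two-sample pooled-variance t-test, left-tailed).
s_p² = [(37−1)·1098² + (40−1)·1238²]/(37+40−2) = 1375660
t = (9857 − 10230)/√[1375660·(1/37 + 1/40)] = -1.394
df = n₁ + n₂ − 2 = 75
p-value = P(T ≤ -1.394) ≈ 0.0837
Since p ≈ 0.0837 < α = 0.1, reject H0; the data support H1.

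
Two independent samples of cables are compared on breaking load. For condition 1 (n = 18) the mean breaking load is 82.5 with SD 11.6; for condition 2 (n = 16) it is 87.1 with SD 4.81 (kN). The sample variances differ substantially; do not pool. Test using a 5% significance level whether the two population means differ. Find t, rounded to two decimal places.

Let group 1 = condition 1, group 2 = condition 2. H0: μ_1 = μ_2; H1: μ_1 ≠ μ_2 (Welch's two-sample t-test, two-sided).
t = (x̄_1 − x̄_2)/√(s_1²/n_1 + s_2²/n_2) = (82.5 − 87.1)/√(11.6²/18 + 4.81²/16) = -1.54
Welch–Satterthwaite df ≈ 23.23
Two-sided p-value ≈ 0.137
Since p ≈ 0.137 > α = 0.05, fail to reject H0; the evidence is not statistically significant.

-1.54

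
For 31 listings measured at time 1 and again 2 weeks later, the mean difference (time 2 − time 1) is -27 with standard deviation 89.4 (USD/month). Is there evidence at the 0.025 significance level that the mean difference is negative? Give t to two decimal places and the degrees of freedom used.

t = -1.68, df = 30

H0: μ_d = 0; H1: μ_d < 0 (paired t-test on the differences, left-tailed).
t = d̄/(s_d/√n) = -27/(89.4/√31) = -1.68
df = n − 1 = 30
p-value = P(T ≤ -1.68) ≈ 0.052
Since p ≈ 0.052 > α = 0.025, fail to reject H0; the evidence is not statistically significant.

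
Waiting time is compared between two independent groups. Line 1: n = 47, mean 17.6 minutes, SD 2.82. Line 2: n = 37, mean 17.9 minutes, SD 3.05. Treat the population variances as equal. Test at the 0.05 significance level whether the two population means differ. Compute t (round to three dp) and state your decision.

t = -0.467; fail to reject H0

Let group 1 = line 1, group 2 = line 2. H0: μ_1 = μ_2; H1: μ_1 ≠ μ_2 (two-sample pooled-variance t-test, two-sided).
s_p² = [(47−1)·2.82² + (37−1)·3.05²]/(47+37−2) = 8.54513
t = (17.6 − 17.9)/√[8.54513·(1/47 + 1/37)] = -0.467
df = n₁ + n₂ − 2 = 82
Two-sided p-value ≈ 0.642
Since p ≈ 0.642 > α = 0.05, fail to reject H0; the evidence is not statistically significant.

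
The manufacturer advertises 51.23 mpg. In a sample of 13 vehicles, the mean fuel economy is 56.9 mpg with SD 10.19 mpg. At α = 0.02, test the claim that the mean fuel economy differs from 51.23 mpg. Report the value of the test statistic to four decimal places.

H0: μ = 51.23; H1: μ ≠ 51.23 (one-sample t-test, two-sided).
t = (x̄ − μ₀)/(s/√n) = (56.9 − 51.23)/(10.19/√13) = 2.0062
df = n − 1 = 12
Two-sided p-value ≈ 0.0679
Since p ≈ 0.0679 > α = 0.02, fail to reject H0; the evidence is not statistically significant.

2.0062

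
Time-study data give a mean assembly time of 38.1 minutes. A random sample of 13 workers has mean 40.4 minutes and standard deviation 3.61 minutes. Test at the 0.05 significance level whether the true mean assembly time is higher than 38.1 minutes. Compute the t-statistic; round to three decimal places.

H0: μ = 38.1; H1: μ > 38.1 (one-sample t-test, right-tailed).
t = (x̄ − μ₀)/(s/√n) = (40.4 − 38.1)/(3.61/√13) = 2.297
df = n − 1 = 12
p-value = P(T ≥ 2.297) ≈ 0.0202
Since p ≈ 0.0202 < α = 0.05, reject H0; the data support H1.

2.297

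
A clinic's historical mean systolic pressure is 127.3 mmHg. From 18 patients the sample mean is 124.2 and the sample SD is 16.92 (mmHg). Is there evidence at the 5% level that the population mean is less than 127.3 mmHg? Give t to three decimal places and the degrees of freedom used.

t = -0.777, df = 17

H0: μ = 127.3; H1: μ < 127.3 (one-sample t-test, left-tailed).
t = (x̄ − μ₀)/(s/√n) = (124.2 − 127.3)/(16.92/√18) = -0.777
df = n − 1 = 17
p-value = P(T ≤ -0.777) ≈ 0.224
Since p ≈ 0.224 > α = 0.05, fail to reject H0; the data do not provide sufficient evidence against H0.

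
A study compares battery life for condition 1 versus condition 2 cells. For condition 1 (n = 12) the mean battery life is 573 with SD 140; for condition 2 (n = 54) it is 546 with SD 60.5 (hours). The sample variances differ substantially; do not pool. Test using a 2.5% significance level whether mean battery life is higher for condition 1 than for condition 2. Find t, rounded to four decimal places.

0.6546

Let group 1 = condition 1, group 2 = condition 2. H0: μ_1 = μ_2; H1: μ_1 > μ_2 (Welch's two-sample t-test, right-tailed).
t = (x̄_1 − x̄_2)/√(s_1²/n_1 + s_2²/n_2) = (573 − 546)/√(140²/12 + 60.5²/54) = 0.6546
Welch–Satterthwaite df ≈ 11.93
p-value = P(T ≥ 0.6546) ≈ 0.263
Since p ≈ 0.263 > α = 0.025, fail to reject H0; the data do not provide sufficient evidence against H0.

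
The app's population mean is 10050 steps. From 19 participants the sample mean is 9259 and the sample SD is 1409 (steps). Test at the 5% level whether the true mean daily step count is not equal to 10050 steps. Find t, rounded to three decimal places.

-2.447

H0: μ = 10050; H1: μ ≠ 10050 (one-sample t-test, two-sided).
t = (x̄ − μ₀)/(s/√n) = (9259 − 10050)/(1409/√19) = -2.447
df = n − 1 = 18
Two-sided p-value ≈ 0.0249
Since p ≈ 0.0249 < α = 0.05, reject H0; the data support H1.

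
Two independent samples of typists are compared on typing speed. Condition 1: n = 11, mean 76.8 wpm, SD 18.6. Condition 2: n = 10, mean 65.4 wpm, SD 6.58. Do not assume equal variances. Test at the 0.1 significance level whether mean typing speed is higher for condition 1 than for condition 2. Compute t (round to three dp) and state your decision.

Let group 1 = condition 1, group 2 = condition 2. H0: μ_1 = μ_2; H1: μ_1 > μ_2 (Welch's two-sample t-test, right-tailed).
t = (x̄_1 − x̄_2)/√(s_1²/n_1 + s_2²/n_2) = (76.8 − 65.4)/√(18.6²/11 + 6.58²/10) = 1.906
Welch–Satterthwaite df ≈ 12.68
p-value = P(T ≥ 1.906) ≈ 0.0398
Since p ≈ 0.0398 < α = 0.1, reject H0; the evidence is statistically significant.

t = 1.906; reject H0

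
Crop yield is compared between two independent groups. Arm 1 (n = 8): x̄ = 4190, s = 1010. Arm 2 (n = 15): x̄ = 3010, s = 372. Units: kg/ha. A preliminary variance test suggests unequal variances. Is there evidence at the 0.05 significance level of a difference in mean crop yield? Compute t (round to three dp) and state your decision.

t = 3.191; reject H0

Let group 1 = arm 1, group 2 = arm 2. H0: μ_1 = μ_2; H1: μ_1 ≠ μ_2 (Welch's two-sample t-test, two-sided).
t = (x̄_1 − x̄_2)/√(s_1²/n_1 + s_2²/n_2) = (4190 − 3010)/√(1010²/8 + 372²/15) = 3.191
Welch–Satterthwaite df ≈ 8.03
Two-sided p-value ≈ 0.0127
Since p ≈ 0.0127 < α = 0.05, reject H0; the data support H1.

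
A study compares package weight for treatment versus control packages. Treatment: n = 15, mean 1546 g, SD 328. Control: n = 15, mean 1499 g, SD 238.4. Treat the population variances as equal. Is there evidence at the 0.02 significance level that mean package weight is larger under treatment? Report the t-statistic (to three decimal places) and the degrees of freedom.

t = 0.449, df = 28

Let group 1 = treatment, group 2 = control. H0: μ_1 = μ_2; H1: μ_1 > μ_2 (two-sample pooled-variance t-test, right-tailed).
s_p² = [(15−1)·328² + (15−1)·238.4²]/(15+15−2) = 82209.3
t = (1546 − 1499)/√[82209.3·(1/15 + 1/15)] = 0.449
df = n₁ + n₂ − 2 = 28
p-value = P(T ≥ 0.449) ≈ 0.328
Since p ≈ 0.328 > α = 0.02, fail to reject H0; the data do not provide sufficient evidence against H0.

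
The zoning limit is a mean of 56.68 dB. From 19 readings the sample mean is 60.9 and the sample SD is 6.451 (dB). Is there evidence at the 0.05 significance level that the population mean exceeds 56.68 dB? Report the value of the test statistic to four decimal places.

2.8514

H0: μ = 56.68; H1: μ > 56.68 (one-sample t-test, right-tailed).
t = (x̄ − μ₀)/(s/√n) = (60.9 − 56.68)/(6.451/√19) = 2.8514
df = n − 1 = 18
p-value = P(T ≥ 2.8514) ≈ 0.005
Since p ≈ 0.005 < α = 0.05, reject H0; the data support H1.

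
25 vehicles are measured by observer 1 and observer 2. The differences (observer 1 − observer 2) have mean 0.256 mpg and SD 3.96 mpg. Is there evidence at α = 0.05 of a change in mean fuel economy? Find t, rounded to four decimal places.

0.3232

H0: μ_d = 0; H1: μ_d ≠ 0 (paired t-test on the differences, two-sided).
t = d̄/(s_d/√n) = 0.256/(3.96/√25) = 0.3232
df = n − 1 = 24
Two-sided p-value ≈ 0.7493
Since p ≈ 0.7493 > α = 0.05, fail to reject H0; the data do not provide sufficient evidence against H0.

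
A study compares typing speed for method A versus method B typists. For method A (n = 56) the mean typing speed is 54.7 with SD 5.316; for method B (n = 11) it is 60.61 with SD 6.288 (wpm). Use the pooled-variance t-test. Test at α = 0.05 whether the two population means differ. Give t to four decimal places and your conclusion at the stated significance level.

Let group 1 = method A, group 2 = method B. H0: μ_1 = μ_2; H1: μ_1 ≠ μ_2 (two-sample pooled-variance t-test, two-sided).
s_p² = [(56−1)·5.316² + (11−1)·6.288²]/(56+11−2) = 29.9951
t = (54.7 − 60.61)/√[29.9951·(1/56 + 1/11)] = -3.2720
df = n₁ + n₂ − 2 = 65
Two-sided p-value ≈ 0.002
Since p ≈ 0.002 < α = 0.05, reject H0; the evidence is statistically significant.

t = -3.2720; reject H0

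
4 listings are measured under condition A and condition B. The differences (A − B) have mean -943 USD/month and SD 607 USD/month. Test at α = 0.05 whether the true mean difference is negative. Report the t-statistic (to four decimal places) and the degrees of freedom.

t = -3.1071, df = 3

H0: μ_d = 0; H1: μ_d < 0 (paired t-test on the differences, left-tailed).
t = d̄/(s_d/√n) = -943/(607/√4) = -3.1071
df = n − 1 = 3
p-value = P(T ≤ -3.1071) ≈ 0.027
Since p ≈ 0.027 < α = 0.05, reject H0; the data support H1.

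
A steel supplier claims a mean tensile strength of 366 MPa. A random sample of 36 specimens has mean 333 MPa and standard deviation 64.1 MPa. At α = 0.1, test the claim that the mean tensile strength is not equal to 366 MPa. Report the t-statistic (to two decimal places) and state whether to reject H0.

t = -3.09; reject H0

H0: μ = 366; H1: μ ≠ 366 (one-sample t-test, two-sided).
t = (x̄ − μ₀)/(s/√n) = (333 − 366)/(64.1/√36) = -3.09
df = n − 1 = 35
Two-sided p-value ≈ 0.004
Since p ≈ 0.004 < α = 0.1, reject H0; the evidence is statistically significant.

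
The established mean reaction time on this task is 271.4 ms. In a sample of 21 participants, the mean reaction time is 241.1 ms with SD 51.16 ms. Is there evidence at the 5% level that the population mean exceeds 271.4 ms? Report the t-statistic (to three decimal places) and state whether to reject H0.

H0: μ = 271.4; H1: μ > 271.4 (one-sample t-test, right-tailed).
t = (x̄ − μ₀)/(s/√n) = (241.1 − 271.4)/(51.16/√21) = -2.714
df = n − 1 = 20
p-value = P(T ≥ -2.714) ≈ 0.9933
Since p ≈ 0.9933 > α = 0.05, fail to reject H0; the evidence is not statistically significant.

t = -2.714; fail to reject H0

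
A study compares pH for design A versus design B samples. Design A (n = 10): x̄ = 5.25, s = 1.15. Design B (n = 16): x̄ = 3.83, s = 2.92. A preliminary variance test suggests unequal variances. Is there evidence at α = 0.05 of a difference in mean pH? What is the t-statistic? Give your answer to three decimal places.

Let group 1 = design A, group 2 = design B. H0: μ_1 = μ_2; H1: μ_1 ≠ μ_2 (Welch's two-sample t-test, two-sided).
t = (x̄_1 − x̄_2)/√(s_1²/n_1 + s_2²/n_2) = (5.25 − 3.83)/√(1.15²/10 + 2.92²/16) = 1.741
Welch–Satterthwaite df ≈ 21.19
Two-sided p-value ≈ 0.0962
Since p ≈ 0.0962 > α = 0.05, fail to reject H0; the evidence is not statistically significant.

1.741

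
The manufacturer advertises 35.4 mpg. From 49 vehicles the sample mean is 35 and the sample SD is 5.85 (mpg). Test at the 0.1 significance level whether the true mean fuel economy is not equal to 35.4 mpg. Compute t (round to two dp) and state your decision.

H0: μ = 35.4; H1: μ ≠ 35.4 (one-sample t-test, two-sided).
t = (x̄ − μ₀)/(s/√n) = (35 − 35.4)/(5.85/√49) = -0.48
df = n − 1 = 48
Two-sided p-value ≈ 0.634
Since p ≈ 0.634 > α = 0.1, fail to reject H0; the data do not provide sufficient evidence against H0.

t = -0.48; fail to reject H0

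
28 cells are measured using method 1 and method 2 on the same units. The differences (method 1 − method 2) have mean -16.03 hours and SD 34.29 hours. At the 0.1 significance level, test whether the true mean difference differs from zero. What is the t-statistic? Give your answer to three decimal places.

-2.474

H0: μ_d = 0; H1: μ_d ≠ 0 (paired t-test on the differences, two-sided).
t = d̄/(s_d/√n) = -16.03/(34.29/√28) = -2.474
df = n − 1 = 27
Two-sided p-value ≈ 0.0200
Since p ≈ 0.0200 < α = 0.1, reject H0; the data support H1.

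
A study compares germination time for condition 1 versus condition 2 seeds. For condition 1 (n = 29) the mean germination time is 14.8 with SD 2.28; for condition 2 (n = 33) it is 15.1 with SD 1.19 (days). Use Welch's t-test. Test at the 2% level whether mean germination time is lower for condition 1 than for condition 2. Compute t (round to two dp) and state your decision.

Let group 1 = condition 1, group 2 = condition 2. H0: μ_1 = μ_2; H1: μ_1 < μ_2 (Welch's two-sample t-test, left-tailed).
t = (x̄_1 − x̄_2)/√(s_1²/n_1 + s_2²/n_2) = (14.8 − 15.1)/√(2.28²/29 + 1.19²/33) = -0.64
Welch–Satterthwaite df ≈ 40.96
p-value = P(T ≤ -0.64) ≈ 0.264
Since p ≈ 0.264 > α = 0.02, fail to reject H0; the data do not provide sufficient evidence against H0.

t = -0.64; fail to reject H0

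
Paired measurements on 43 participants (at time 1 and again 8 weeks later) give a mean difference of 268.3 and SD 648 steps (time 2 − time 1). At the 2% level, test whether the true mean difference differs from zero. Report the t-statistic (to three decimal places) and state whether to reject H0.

H0: μ_d = 0; H1: μ_d ≠ 0 (paired t-test on the differences, two-sided).
t = d̄/(s_d/√n) = 268.3/(648/√43) = 2.715
df = n − 1 = 42
Two-sided p-value ≈ 0.0096
Since p ≈ 0.0096 < α = 0.02, reject H0; the data support H1.

t = 2.715; reject H0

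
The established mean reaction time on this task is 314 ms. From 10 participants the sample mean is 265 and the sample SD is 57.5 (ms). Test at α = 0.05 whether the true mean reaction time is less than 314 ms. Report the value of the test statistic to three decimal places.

H0: μ = 314; H1: μ < 314 (one-sample t-test, left-tailed).
t = (x̄ − μ₀)/(s/√n) = (265 − 314)/(57.5/√10) = -2.695
df = n − 1 = 9
p-value = P(T ≤ -2.695) ≈ 0.0123
Since p ≈ 0.0123 < α = 0.05, reject H0; the evidence is statistically significant.

-2.695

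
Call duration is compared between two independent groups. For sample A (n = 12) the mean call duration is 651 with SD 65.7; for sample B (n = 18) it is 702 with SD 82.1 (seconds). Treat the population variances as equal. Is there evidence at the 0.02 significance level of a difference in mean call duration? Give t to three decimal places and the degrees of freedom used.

t = -1.799, df = 28

Let group 1 = sample A, group 2 = sample B. H0: μ_1 = μ_2; H1: μ_1 ≠ μ_2 (two-sample pooled-variance t-test, two-sided).
s_p² = [(12−1)·65.7² + (18−1)·82.1²]/(12+18−2) = 5788.16
t = (651 − 702)/√[5788.16·(1/12 + 1/18)] = -1.799
df = n₁ + n₂ − 2 = 28
Two-sided p-value ≈ 0.0829
Since p ≈ 0.0829 > α = 0.02, fail to reject H0; the evidence is not statistically significant.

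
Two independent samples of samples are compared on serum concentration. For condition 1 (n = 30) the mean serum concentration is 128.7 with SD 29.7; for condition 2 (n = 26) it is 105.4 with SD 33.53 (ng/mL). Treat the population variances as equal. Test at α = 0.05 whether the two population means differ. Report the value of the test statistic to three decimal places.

2.758

Let group 1 = condition 1, group 2 = condition 2. H0: μ_1 = μ_2; H1: μ_1 ≠ μ_2 (two-sample pooled-variance t-test, two-sided).
s_p² = [(30−1)·29.7² + (26−1)·33.53²]/(30+26−2) = 994.206
t = (128.7 − 105.4)/√[994.206·(1/30 + 1/26)] = 2.758
df = n₁ + n₂ − 2 = 54
Two-sided p-value ≈ 0.0079
Since p ≈ 0.0079 < α = 0.05, reject H0; the evidence is statistically significant.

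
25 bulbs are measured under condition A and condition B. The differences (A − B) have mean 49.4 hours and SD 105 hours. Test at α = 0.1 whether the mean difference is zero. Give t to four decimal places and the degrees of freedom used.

H0: μ_d = 0; H1: μ_d ≠ 0 (paired t-test on the differences, two-sided).
t = d̄/(s_d/√n) = 49.4/(105/√25) = 2.3524
df = n − 1 = 24
Two-sided p-value ≈ 0.027
Since p ≈ 0.027 < α = 0.1, reject H0; the data support H1.

t = 2.3524, df = 24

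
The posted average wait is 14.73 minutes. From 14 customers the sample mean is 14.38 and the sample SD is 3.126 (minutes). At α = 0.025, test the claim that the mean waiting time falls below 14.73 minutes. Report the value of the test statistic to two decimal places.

H0: μ = 14.73; H1: μ < 14.73 (one-sample t-test, left-tailed).
t = (x̄ − μ₀)/(s/√n) = (14.38 − 14.73)/(3.126/√14) = -0.42
df = n − 1 = 13
p-value = P(T ≤ -0.42) ≈ 0.341
Since p ≈ 0.341 > α = 0.025, fail to reject H0; the data do not provide sufficient evidence against H0.

-0.42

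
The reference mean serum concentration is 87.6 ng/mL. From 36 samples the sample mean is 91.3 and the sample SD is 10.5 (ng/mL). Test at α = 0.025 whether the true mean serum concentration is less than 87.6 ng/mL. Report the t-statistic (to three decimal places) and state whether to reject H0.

t = 2.114; fail to reject H0

H0: μ = 87.6; H1: μ < 87.6 (one-sample t-test, left-tailed).
t = (x̄ − μ₀)/(s/√n) = (91.3 − 87.6)/(10.5/√36) = 2.114
df = n − 1 = 35
p-value = P(T ≤ 2.114) ≈ 0.979
Since p ≈ 0.979 > α = 0.025, fail to reject H0; the evidence is not statistically significant.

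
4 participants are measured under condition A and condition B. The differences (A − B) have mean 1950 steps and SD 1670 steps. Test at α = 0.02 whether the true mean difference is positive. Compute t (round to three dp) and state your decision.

t = 2.335; fail to reject H0

H0: μ_d = 0; H1: μ_d > 0 (paired t-test on the differences, right-tailed).
t = d̄/(s_d/√n) = 1950/(1670/√4) = 2.335
df = n − 1 = 3
p-value = P(T ≥ 2.335) ≈ 0.0508
Since p ≈ 0.0508 > α = 0.02, fail to reject H0; the evidence is not statistically significant.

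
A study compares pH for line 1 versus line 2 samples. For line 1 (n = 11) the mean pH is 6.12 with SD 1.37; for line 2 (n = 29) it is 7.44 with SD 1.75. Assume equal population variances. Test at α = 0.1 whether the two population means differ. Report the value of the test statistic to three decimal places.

-2.248

Let group 1 = line 1, group 2 = line 2. H0: μ_1 = μ_2; H1: μ_1 ≠ μ_2 (two-sample pooled-variance t-test, two-sided).
s_p² = [(11−1)·1.37² + (29−1)·1.75²]/(11+29−2) = 2.7505
t = (6.12 − 7.44)/√[2.7505·(1/11 + 1/29)] = -2.248
df = n₁ + n₂ − 2 = 38
Two-sided p-value ≈ 0.030
Since p ≈ 0.030 < α = 0.1, reject H0; the evidence is statistically significant.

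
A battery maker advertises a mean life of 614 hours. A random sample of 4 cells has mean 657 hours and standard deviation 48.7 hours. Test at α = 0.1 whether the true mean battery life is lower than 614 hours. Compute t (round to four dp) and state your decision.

H0: μ = 614; H1: μ < 614 (one-sample t-test, left-tailed).
t = (x̄ − μ₀)/(s/√n) = (657 − 614)/(48.7/√4) = 1.7659
df = n − 1 = 3
p-value = P(T ≤ 1.7659) ≈ 0.912
Since p ≈ 0.912 > α = 0.1, fail to reject H0; the evidence is not statistically significant.

t = 1.7659; fail to reject H0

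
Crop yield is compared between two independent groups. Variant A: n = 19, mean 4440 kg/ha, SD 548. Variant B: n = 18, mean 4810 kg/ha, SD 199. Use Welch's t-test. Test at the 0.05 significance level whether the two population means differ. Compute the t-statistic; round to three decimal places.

-2.757

Let group 1 = variant A, group 2 = variant B. H0: μ_1 = μ_2; H1: μ_1 ≠ μ_2 (Welch's two-sample t-test, two-sided).
t = (x̄_1 − x̄_2)/√(s_1²/n_1 + s_2²/n_2) = (4440 − 4810)/√(548²/19 + 199²/18) = -2.757
Welch–Satterthwaite df ≈ 22.89
Two-sided p-value ≈ 0.0112
Since p ≈ 0.0112 < α = 0.05, reject H0; the data support H1.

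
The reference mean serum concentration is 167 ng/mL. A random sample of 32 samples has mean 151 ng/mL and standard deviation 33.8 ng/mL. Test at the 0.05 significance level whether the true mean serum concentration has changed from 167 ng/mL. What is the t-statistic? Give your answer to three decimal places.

H0: μ = 167; H1: μ ≠ 167 (one-sample t-test, two-sided).
t = (x̄ − μ₀)/(s/√n) = (151 − 167)/(33.8/√32) = -2.678
df = n − 1 = 31
Two-sided p-value ≈ 0.012
Since p ≈ 0.012 < α = 0.05, reject H0; the data support H1.

-2.678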